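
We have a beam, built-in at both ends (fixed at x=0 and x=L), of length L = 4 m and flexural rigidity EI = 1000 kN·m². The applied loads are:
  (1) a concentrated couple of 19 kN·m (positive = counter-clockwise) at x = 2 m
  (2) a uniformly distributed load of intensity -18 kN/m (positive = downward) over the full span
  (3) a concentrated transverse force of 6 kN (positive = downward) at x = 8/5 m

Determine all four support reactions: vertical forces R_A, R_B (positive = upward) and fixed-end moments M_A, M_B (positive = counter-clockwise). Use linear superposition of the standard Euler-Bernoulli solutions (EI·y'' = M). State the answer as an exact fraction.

R_A = -24987/1000 kN, M_A = -7897/500 kN·m, R_B = -41013/1000 kN, M_B = 13223/500 kN·m

Load 1 — applied couple M₀=19 kN·m at a=2 m (b=L-a=2):
  R_A = 6M₀ab/L³ = 6·19·2·2/4³ = 57/8 kN
  M_A = M₀b(2a-b)/L² = 19·2·(2·2-2)/4² = 19/4 kN·m
  R_B = -6M₀ab/L³ = -6·19·2·2/4³ = -57/8 kN
  M_B = M₀a(2b-a)/L² = 19·2·(2·2-2)/4² = 19/4 kN·m
Load 2 — uniform load w=-18 kN/m over full span:
  R_A = wL/2 = (-18)·4/2 = -36 kN
  M_A = wL²/12 = (-18)·4²/12 = -24 kN·m
  R_B = wL/2 = (-18)·4/2 = -36 kN
  M_B = -wL²/12 = -(-18)·4²/12 = 24 kN·m
Load 3 — point force P=6 kN at a=8/5 m (b=L-a=12/5):
  R_A = Pb²(3a+b)/L³ = 6·(12/5)²·(3·(8/5)+(12/5))/4³ = 486/125 kN
  M_A = Pab²/L² = 6·(8/5)·(12/5)²/4² = 432/125 kN·m
  R_B = Pa²(a+3b)/L³ = 6·(8/5)²·((8/5)+3·(12/5))/4³ = 264/125 kN
  M_B = -Pa²b/L² = -6·(8/5)²·(12/5)/4² = -288/125 kN·m
Superposition: R_A = -24987/1000 kN, M_A = -7897/500 kN·m, R_B = -41013/1000 kN, M_B = 13223/500 kN·m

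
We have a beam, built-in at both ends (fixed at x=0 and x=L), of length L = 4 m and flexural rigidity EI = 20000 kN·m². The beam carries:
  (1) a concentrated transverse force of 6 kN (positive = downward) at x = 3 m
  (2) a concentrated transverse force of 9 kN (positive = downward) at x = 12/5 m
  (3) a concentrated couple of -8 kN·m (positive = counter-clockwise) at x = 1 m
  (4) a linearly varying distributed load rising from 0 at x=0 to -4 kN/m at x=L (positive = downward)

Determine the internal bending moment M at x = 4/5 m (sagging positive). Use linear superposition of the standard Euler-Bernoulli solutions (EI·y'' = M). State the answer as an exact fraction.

Load 1 — point force P=6 kN at a=3 m (b=L-a=1):
  M_1 = Pb²(3a+b)x/L³ - Pab²/L²  [x≤a] = 6·1²·(3·3+1)·(4/5)/4³ - 6·3·1²/4² = -3/8 kN·m
Load 2 — point force P=9 kN at a=12/5 m (b=L-a=8/5):
  M_2 = Pb²(3a+b)x/L³ - Pab²/L²  [x≤a] = 9·(8/5)²·(3·(12/5)+(8/5))·(4/5)/4³ - 9·(12/5)·(8/5)²/4² = -576/625 kN·m
Load 3 — applied couple M₀=-8 kN·m at a=1 m (b=L-a=3):
  M_3 = R_Ax - M_A  [x≤a] with R_A=-9/4, M_A=3/2 = (-9/4)·(4/5) - (3/2) = -33/10 kN·m
Load 4 — triangular load w₀=-4 kN/m (0→w₀ over full span):
  M_4 = 3w₀Lx/20 - w₀L²/30 - w₀x³/(6L) = 3·(-4)·4·(4/5)/20 - (-4)·4²/30 - (-4)·(4/5)³/(6·4) = 112/375 kN·m
Superposition: M = Σ M_i = -64469/15000 kN·m ≈ -4.297933 kN·m

M(4/5) = -64469/15000 kN·m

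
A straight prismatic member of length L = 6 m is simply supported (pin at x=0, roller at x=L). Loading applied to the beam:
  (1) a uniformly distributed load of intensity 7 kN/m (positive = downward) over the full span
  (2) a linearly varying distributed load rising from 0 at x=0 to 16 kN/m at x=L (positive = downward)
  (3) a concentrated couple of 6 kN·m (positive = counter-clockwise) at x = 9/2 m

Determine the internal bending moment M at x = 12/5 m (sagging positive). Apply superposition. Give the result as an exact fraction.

M(12/5) = 8112/125 kN·m

Load 1 — uniform load w=7 kN/m over full span:
  M_1 = wx(L-x)/2 = 7·(12/5)·(6-(12/5))/2 = 756/25 kN·m
Load 2 — triangular load w₀=16 kN/m (0→w₀ over full span):
  M_2 = w₀Lx/6 - w₀x³/(6L) = 16·6·(12/5)/6 - 16·(12/5)³/(6·6) = 4032/125 kN·m
Load 3 — applied couple M₀=6 kN·m at a=9/2 m (b=L-a=3/2):
  M_3 = M₀x/L  [x≤a] = 6·(12/5)/6 = 12/5 kN·m
Superposition: M = Σ M_i = 8112/125 kN·m ≈ 64.896000 kN·m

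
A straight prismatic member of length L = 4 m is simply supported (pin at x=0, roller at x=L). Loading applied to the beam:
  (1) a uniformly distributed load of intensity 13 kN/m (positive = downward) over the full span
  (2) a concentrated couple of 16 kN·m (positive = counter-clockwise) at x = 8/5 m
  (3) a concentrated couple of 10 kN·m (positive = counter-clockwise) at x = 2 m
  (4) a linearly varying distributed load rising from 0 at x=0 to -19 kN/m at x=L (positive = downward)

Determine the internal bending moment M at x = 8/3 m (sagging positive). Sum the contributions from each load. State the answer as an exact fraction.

Load 1 — uniform load w=13 kN/m over full span:
  M_1 = wx(L-x)/2 = 13·(8/3)·(4-(8/3))/2 = 208/9 kN·m
Load 2 — applied couple M₀=16 kN·m at a=8/5 m (b=L-a=12/5):
  M_2 = M₀x/L - M₀  [x>a] = 16·(8/3)/4 - 16 = -16/3 kN·m
Load 3 — applied couple M₀=10 kN·m at a=2 m (b=L-a=2):
  M_3 = M₀x/L - M₀  [x>a] = 10·(8/3)/4 - 10 = -10/3 kN·m
Load 4 — triangular load w₀=-19 kN/m (0→w₀ over full span):
  M_4 = w₀Lx/6 - w₀x³/(6L) = (-19)·4·(8/3)/6 - (-19)·(8/3)³/(6·4) = -1520/81 kN·m
Superposition: M = Σ M_i = -350/81 kN·m ≈ -4.320988 kN·m

M(8/3) = -350/81 kN·m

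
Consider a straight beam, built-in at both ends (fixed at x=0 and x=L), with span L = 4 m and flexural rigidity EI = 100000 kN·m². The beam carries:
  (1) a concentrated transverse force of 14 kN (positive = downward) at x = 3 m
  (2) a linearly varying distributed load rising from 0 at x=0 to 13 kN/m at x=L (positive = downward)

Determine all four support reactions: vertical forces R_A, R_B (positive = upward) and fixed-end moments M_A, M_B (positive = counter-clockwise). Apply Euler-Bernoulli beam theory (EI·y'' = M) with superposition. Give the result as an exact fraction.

Load 1 — point force P=14 kN at a=3 m (b=L-a=1):
  R_A = Pb²(3a+b)/L³ = 14·1²·(3·3+1)/4³ = 35/16 kN
  M_A = Pab²/L² = 14·3·1²/4² = 21/8 kN·m
  R_B = Pa²(a+3b)/L³ = 14·3²·(3+3·1)/4³ = 189/16 kN
  M_B = -Pa²b/L² = -14·3²·1/4² = -63/8 kN·m
Load 2 — triangular load w₀=13 kN/m (0→w₀ over full span):
  R_A = 3w₀L/20 = 3·13·4/20 = 39/5 kN
  M_A = w₀L²/30 = 13·4²/30 = 104/15 kN·m
  R_B = 7w₀L/20 = 7·13·4/20 = 91/5 kN
  M_B = -w₀L²/20 = -13·4²/20 = -52/5 kN·m
Superposition: R_A = 799/80 kN, M_A = 1147/120 kN·m, R_B = 2401/80 kN, M_B = -731/40 kN·m

R_A = 799/80 kN, M_A = 1147/120 kN·m, R_B = 2401/80 kN, M_B = -731/40 kN·m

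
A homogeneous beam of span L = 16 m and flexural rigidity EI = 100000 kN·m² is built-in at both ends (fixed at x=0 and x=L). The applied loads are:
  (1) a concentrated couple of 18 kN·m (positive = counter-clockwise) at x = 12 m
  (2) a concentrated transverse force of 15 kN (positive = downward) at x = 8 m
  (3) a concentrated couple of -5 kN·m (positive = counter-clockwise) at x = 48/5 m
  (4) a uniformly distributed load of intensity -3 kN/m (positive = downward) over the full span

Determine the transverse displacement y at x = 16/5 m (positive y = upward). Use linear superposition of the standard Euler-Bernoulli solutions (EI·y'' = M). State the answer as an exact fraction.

y(16/5) = 3161/3906250 m

Load 1 — applied couple M₀=18 kN·m at a=12 m (b=L-a=4):
  y_1 = (R_Ax³/6 - M_Ax²/2)/EI  [x≤a] with R_A=81/64, M_A=45/8 = ((81/64)·(16/5)³/6 - (45/8)·(16/5)²/2)/100000 = -171/781250 m
Load 2 — point force P=15 kN at a=8 m (b=L-a=8):
  y_2 = -Pb²x²(3aL-(3a+b)x)/(6L³EI)  [x≤a] = -15·8²·(16/5)²·(3·8·16-(3·8+8)·(16/5))/(6·16³·100000) = -88/78125 m
Load 3 — applied couple M₀=-5 kN·m at a=48/5 m (b=L-a=32/5):
  y_3 = (R_Ax³/6 - M_Ax²/2)/EI  [x≤a] with R_A=-9/20, M_A=-8/5 = ((-9/20)·(16/5)³/6 - (-8/5)·(16/5)²/2)/100000 = 112/1953125 m
Load 4 — uniform load w=-3 kN/m over full span:
  y_4 = -wx²(L-x)²/(24EI) = -(-3)·(16/5)²·(16-(16/5))²/(24·100000) = 4096/1953125 m
Superposition: y = Σ y_i = 3161/3906250 m ≈ 0.000809 m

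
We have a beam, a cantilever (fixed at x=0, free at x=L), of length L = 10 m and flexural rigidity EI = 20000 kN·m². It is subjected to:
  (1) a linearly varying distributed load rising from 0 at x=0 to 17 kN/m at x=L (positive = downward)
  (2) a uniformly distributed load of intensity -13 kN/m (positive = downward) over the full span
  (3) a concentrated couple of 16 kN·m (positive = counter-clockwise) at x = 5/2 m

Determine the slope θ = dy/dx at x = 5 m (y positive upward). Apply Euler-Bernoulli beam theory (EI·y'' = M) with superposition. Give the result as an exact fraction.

θ(5) = 1159/192000 rad

Load 1 — triangular load w₀=17 kN/m (0→w₀ over full span):
  θ_1 = (w₀Lx²/4-w₀L²x/3-w₀x⁴/(24L))/EI = (17·10·5²/4-17·10²·5/3-17·5⁴/(24·10))/20000 = -697/7680 rad
Load 2 — uniform load w=-13 kN/m over full span:
  θ_2 = -wx(x²-3Lx+3L²)/(6EI) = -(-13)·5·(5²-3·10·5+3·10²)/(6·20000) = 91/960 rad
Load 3 — applied couple M₀=16 kN·m at a=5/2 m (b=L-a=15/2):
  θ_3 = M₀a/EI  [x>a] = 16·(5/2)/20000 = 1/500 rad
Superposition: θ = Σ θ_i = 1159/192000 rad ≈ 0.006036 rad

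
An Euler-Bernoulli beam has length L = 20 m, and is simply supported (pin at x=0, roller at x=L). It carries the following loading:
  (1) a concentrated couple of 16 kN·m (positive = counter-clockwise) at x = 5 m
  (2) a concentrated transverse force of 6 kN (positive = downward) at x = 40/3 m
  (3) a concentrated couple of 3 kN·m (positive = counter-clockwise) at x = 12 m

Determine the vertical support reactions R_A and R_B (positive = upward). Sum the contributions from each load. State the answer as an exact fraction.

R_A = 59/20 kN, R_B = 61/20 kN

Load 1 — applied couple M₀=16 kN·m at a=5 m (b=L-a=15):
  R_A = M₀/L = 16/20 = 4/5 kN
  R_B = -M₀/L = -16/20 = -4/5 kN
Load 2 — point force P=6 kN at a=40/3 m (b=L-a=20/3):
  R_A = Pb/L = 6·(20/3)/20 = 2 kN
  R_B = Pa/L = 6·(40/3)/20 = 4 kN
Load 3 — applied couple M₀=3 kN·m at a=12 m (b=L-a=8):
  R_A = M₀/L = 3/20 kN
  R_B = -M₀/L = -3/20 kN
Superposition: R_A = 59/20 kN, R_B = 61/20 kN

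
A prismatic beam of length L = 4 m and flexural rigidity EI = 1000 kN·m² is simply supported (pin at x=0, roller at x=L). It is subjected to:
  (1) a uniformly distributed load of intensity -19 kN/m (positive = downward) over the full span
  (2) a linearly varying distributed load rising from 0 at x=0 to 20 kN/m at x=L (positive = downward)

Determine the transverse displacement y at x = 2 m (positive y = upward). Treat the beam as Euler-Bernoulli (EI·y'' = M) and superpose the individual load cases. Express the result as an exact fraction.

Load 1 — uniform load w=-19 kN/m over full span:
  y_1 = -wx(L³-2Lx²+x³)/(24EI) = -(-19)·2·(4³-2·4·2²+2³)/(24·1000) = 19/300 m
Load 2 — triangular load w₀=20 kN/m (0→w₀ over full span):
  y_2 = -w₀x(7L⁴-10L²x²+3x⁴)/(360LEI) = -20·2·(7·4⁴-10·4²·2²+3·2⁴)/(360·4·1000) = -1/30 m
Superposition: y = Σ y_i = 3/100 m ≈ 0.030000 m

y(2) = 3/100 m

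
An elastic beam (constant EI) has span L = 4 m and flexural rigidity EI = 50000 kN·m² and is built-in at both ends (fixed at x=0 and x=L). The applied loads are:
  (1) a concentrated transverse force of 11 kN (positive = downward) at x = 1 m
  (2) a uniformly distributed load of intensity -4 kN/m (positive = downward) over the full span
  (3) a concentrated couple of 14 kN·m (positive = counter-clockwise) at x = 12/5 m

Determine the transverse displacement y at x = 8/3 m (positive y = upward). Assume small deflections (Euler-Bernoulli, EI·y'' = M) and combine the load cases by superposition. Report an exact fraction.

Load 1 — point force P=11 kN at a=1 m (b=L-a=3):
  y_1 = -Pa²(L-x)²(3bL-(3b+a)(L-x))/(6L³EI)  [x>a] = -11·1²·(4-(8/3))²·(3·3·4-(3·3+1)·(4-(8/3)))/(6·4³·50000) = -187/8100000 m
Load 2 — uniform load w=-4 kN/m over full span:
  y_2 = -wx²(L-x)²/(24EI) = -(-4)·(8/3)²·(4-(8/3))²/(24·50000) = 32/759375 m
Load 3 — applied couple M₀=14 kN·m at a=12/5 m (b=L-a=8/5):
  y_3 = (R_Ax³/6 - M_Ax²/2 - M₀(x-a)²/2)/EI  [x>a] with R_A=126/25, M_A=112/25 = ((126/25)·(8/3)³/6 - (112/25)·(8/3)²/2 - 14·((8/3)-(12/5))²/2)/50000 = -7/703125 m
Superposition: y = Σ y_i = 5527/607500000 m ≈ 0.000009 m

y(8/3) = 5527/607500000 m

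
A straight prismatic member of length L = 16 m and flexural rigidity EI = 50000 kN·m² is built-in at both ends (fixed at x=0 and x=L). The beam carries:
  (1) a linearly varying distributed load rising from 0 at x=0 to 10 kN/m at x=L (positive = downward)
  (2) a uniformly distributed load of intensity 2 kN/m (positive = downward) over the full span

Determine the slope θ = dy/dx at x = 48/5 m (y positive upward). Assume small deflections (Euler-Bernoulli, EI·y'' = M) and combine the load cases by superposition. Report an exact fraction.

Load 1 — triangular load w₀=10 kN/m (0→w₀ over full span):
  θ_1 = -w₀(2x(L-x)(L-2x)(x+2L)+x²(L-x)²)/(120LEI) = -10·(2·(48/5)·(16-(48/5))·(16-2·(48/5))·((48/5)+2·16)+(48/5)²·(16-(48/5))²)/(120·16·50000) = 512/390625 rad
Load 2 — uniform load w=2 kN/m over full span:
  θ_2 = -wx(L-x)(L-2x)/(12EI) = -2·(48/5)·(16-(48/5))·(16-2·(48/5))/(12·50000) = 256/390625 rad
Superposition: θ = Σ θ_i = 768/390625 rad ≈ 0.001966 rad

θ(48/5) = 768/390625 rad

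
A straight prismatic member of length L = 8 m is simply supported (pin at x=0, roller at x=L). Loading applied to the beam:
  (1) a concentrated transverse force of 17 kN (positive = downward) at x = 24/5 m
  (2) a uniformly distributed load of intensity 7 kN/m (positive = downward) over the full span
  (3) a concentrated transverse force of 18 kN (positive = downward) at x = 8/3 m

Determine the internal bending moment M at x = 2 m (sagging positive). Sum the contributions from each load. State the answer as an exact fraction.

Load 1 — point force P=17 kN at a=24/5 m (b=L-a=16/5):
  M_1 = Pbx/L  [x≤a] = 17·(16/5)·2/8 = 68/5 kN·m
Load 2 — uniform load w=7 kN/m over full span:
  M_2 = wx(L-x)/2 = 7·2·(8-2)/2 = 42 kN·m
Load 3 — point force P=18 kN at a=8/3 m (b=L-a=16/3):
  M_3 = Pbx/L  [x≤a] = 18·(16/3)·2/8 = 24 kN·m
Superposition: M = Σ M_i = 398/5 kN·m ≈ 79.600000 kN·m

M(2) = 398/5 kN·m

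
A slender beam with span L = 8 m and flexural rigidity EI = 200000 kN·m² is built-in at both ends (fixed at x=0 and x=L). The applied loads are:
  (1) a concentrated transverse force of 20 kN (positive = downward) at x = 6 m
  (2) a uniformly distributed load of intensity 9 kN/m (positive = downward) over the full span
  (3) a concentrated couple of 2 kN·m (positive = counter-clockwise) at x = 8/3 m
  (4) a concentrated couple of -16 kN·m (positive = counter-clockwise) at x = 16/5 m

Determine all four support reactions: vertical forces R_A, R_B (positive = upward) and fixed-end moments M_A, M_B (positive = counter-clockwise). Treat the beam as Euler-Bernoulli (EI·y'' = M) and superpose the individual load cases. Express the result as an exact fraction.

Load 1 — point force P=20 kN at a=6 m (b=L-a=2):
  R_A = Pb²(3a+b)/L³ = 20·2²·(3·6+2)/8³ = 25/8 kN
  M_A = Pab²/L² = 20·6·2²/8² = 15/2 kN·m
  R_B = Pa²(a+3b)/L³ = 20·6²·(6+3·2)/8³ = 135/8 kN
  M_B = -Pa²b/L² = -20·6²·2/8² = -45/2 kN·m
Load 2 — uniform load w=9 kN/m over full span:
  R_A = wL/2 = 9·8/2 = 36 kN
  M_A = wL²/12 = 9·8²/12 = 48 kN·m
  R_B = wL/2 = 9·8/2 = 36 kN
  M_B = -wL²/12 = -9·8²/12 = -48 kN·m
Load 3 — applied couple M₀=2 kN·m at a=8/3 m (b=L-a=16/3):
  R_A = 6M₀ab/L³ = 6·2·(8/3)·(16/3)/8³ = 1/3 kN
  M_A = M₀b(2a-b)/L² = 2·(16/3)·(2·(8/3)-(16/3))/8² = 0 kN·m
  R_B = -6M₀ab/L³ = -6·2·(8/3)·(16/3)/8³ = -1/3 kN
  M_B = M₀a(2b-a)/L² = 2·(8/3)·(2·(16/3)-(8/3))/8² = 2/3 kN·m
Load 4 — applied couple M₀=-16 kN·m at a=16/5 m (b=L-a=24/5):
  R_A = 6M₀ab/L³ = 6·(-16)·(16/5)·(24/5)/8³ = -72/25 kN
  M_A = M₀b(2a-b)/L² = (-16)·(24/5)·(2·(16/5)-(24/5))/8² = -48/25 kN·m
  R_B = -6M₀ab/L³ = -6·(-16)·(16/5)·(24/5)/8³ = 72/25 kN
  M_B = M₀a(2b-a)/L² = (-16)·(16/5)·(2·(24/5)-(16/5))/8² = -128/25 kN·m
Superposition: R_A = 21947/600 kN, M_A = 2679/50 kN·m, R_B = 33253/600 kN, M_B = -11243/150 kN·m

R_A = 21947/600 kN, M_A = 2679/50 kN·m, R_B = 33253/600 kN, M_B = -11243/150 kN·m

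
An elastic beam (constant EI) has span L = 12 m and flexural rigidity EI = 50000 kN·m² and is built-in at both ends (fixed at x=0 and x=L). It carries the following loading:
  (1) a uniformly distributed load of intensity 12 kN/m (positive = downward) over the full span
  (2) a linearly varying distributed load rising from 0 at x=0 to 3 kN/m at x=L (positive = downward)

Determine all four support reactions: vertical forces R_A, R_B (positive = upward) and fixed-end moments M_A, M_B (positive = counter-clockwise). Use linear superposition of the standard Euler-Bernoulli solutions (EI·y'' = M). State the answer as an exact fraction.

Load 1 — uniform load w=12 kN/m over full span:
  R_A = wL/2 = 12·12/2 = 72 kN
  M_A = wL²/12 = 12·12²/12 = 144 kN·m
  R_B = wL/2 = 12·12/2 = 72 kN
  M_B = -wL²/12 = -12·12²/12 = -144 kN·m
Load 2 — triangular load w₀=3 kN/m (0→w₀ over full span):
  R_A = 3w₀L/20 = 3·3·12/20 = 27/5 kN
  M_A = w₀L²/30 = 3·12²/30 = 72/5 kN·m
  R_B = 7w₀L/20 = 7·3·12/20 = 63/5 kN
  M_B = -w₀L²/20 = -3·12²/20 = -108/5 kN·m
Superposition: R_A = 387/5 kN, M_A = 792/5 kN·m, R_B = 423/5 kN, M_B = -828/5 kN·m

R_A = 387/5 kN, M_A = 792/5 kN·m, R_B = 423/5 kN, M_B = -828/5 kN·m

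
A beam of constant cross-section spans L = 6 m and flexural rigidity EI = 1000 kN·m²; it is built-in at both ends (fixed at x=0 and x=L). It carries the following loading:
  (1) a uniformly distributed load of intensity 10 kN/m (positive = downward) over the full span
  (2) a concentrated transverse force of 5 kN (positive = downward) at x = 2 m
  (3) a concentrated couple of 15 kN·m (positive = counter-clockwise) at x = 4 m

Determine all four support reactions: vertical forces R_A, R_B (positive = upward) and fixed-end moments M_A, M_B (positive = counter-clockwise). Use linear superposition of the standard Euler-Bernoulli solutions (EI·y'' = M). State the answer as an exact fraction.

R_A = 1000/27 kN, M_A = 355/9 kN·m, R_B = 755/27 kN, M_B = -290/9 kN·m

Load 1 — uniform load w=10 kN/m over full span:
  R_A = wL/2 = 10·6/2 = 30 kN
  M_A = wL²/12 = 10·6²/12 = 30 kN·m
  R_B = wL/2 = 10·6/2 = 30 kN
  M_B = -wL²/12 = -10·6²/12 = -30 kN·m
Load 2 — point force P=5 kN at a=2 m (b=L-a=4):
  R_A = Pb²(3a+b)/L³ = 5·4²·(3·2+4)/6³ = 100/27 kN
  M_A = Pab²/L² = 5·2·4²/6² = 40/9 kN·m
  R_B = Pa²(a+3b)/L³ = 5·2²·(2+3·4)/6³ = 35/27 kN
  M_B = -Pa²b/L² = -5·2²·4/6² = -20/9 kN·m
Load 3 — applied couple M₀=15 kN·m at a=4 m (b=L-a=2):
  R_A = 6M₀ab/L³ = 6·15·4·2/6³ = 10/3 kN
  M_A = M₀b(2a-b)/L² = 15·2·(2·4-2)/6² = 5 kN·m
  R_B = -6M₀ab/L³ = -6·15·4·2/6³ = -10/3 kN
  M_B = M₀a(2b-a)/L² = 15·4·(2·2-4)/6² = 0 kN·m
Superposition: R_A = 1000/27 kN, M_A = 355/9 kN·m, R_B = 755/27 kN, M_B = -290/9 kN·m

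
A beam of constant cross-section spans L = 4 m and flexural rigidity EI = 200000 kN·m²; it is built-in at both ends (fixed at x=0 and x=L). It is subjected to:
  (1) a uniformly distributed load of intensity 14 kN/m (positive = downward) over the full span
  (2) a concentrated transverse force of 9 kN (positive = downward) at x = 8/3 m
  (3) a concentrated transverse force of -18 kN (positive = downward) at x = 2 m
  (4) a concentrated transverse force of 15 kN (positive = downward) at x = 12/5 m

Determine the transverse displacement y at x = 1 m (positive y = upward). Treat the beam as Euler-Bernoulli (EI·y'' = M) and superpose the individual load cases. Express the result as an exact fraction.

Load 1 — uniform load w=14 kN/m over full span:
  y_1 = -wx²(L-x)²/(24EI) = -14·1²·(4-1)²/(24·200000) = -21/800000 m
Load 2 — point force P=9 kN at a=8/3 m (b=L-a=4/3):
  y_2 = -Pb²x²(3aL-(3a+b)x)/(6L³EI)  [x≤a] = -9·(4/3)²·1²·(3·(8/3)·4-(3·(8/3)+(4/3))·1)/(6·4³·200000) = -17/3600000 m
Load 3 — point force P=-18 kN at a=2 m (b=L-a=2):
  y_3 = -Pb²x²(3aL-(3a+b)x)/(6L³EI)  [x≤a] = -(-18)·2²·1²·(3·2·4-(3·2+2)·1)/(6·4³·200000) = 3/200000 m
Load 4 — point force P=15 kN at a=12/5 m (b=L-a=8/5):
  y_4 = -Pb²x²(3aL-(3a+b)x)/(6L³EI)  [x≤a] = -15·(8/5)²·1²·(3·(12/5)·4-(3·(12/5)+(8/5))·1)/(6·4³·200000) = -1/100000 m
Superposition: y = Σ y_i = -187/7200000 m ≈ -0.000026 m

y(1) = -187/7200000 m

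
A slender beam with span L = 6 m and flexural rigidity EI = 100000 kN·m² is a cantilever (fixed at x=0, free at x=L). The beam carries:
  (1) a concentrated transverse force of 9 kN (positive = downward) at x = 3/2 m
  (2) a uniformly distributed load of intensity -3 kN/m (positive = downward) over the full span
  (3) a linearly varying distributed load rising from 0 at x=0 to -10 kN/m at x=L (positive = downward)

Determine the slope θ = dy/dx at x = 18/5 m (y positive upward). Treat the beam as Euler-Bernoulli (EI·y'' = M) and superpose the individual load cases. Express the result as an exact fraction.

Load 1 — point force P=9 kN at a=3/2 m (b=L-a=9/2):
  θ_1 = -Pa²/(2EI)  [x>a] = -9·(3/2)²/(2·100000) = -81/800000 rad
Load 2 — uniform load w=-3 kN/m over full span:
  θ_2 = -wx(x²-3Lx+3L²)/(6EI) = -(-3)·(18/5)·((18/5)²-3·6·(18/5)+3·6²)/(6·100000) = 3159/3125000 rad
Load 3 — triangular load w₀=-10 kN/m (0→w₀ over full span):
  θ_3 = (w₀Lx²/4-w₀L²x/3-w₀x⁴/(24L))/EI = ((-10)·6·(18/5)²/4-(-10)·6²·(18/5)/3-(-10)·(18/5)⁴/(24·6))/100000 = 15579/6250000 rad
Superposition: θ = Σ θ_i = 340227/100000000 rad ≈ 0.003402 rad

θ(18/5) = 340227/100000000 rad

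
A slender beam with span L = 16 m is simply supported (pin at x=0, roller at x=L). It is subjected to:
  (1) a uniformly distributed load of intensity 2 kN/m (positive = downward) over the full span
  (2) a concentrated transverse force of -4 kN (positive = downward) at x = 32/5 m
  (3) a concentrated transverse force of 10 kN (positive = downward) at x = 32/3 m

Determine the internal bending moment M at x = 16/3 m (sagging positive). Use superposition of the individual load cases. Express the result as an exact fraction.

M(16/3) = 928/15 kN·m

Load 1 — uniform load w=2 kN/m over full span:
  M_1 = wx(L-x)/2 = 2·(16/3)·(16-(16/3))/2 = 512/9 kN·m
Load 2 — point force P=-4 kN at a=32/5 m (b=L-a=48/5):
  M_2 = Pbx/L  [x≤a] = (-4)·(48/5)·(16/3)/16 = -64/5 kN·m
Load 3 — point force P=10 kN at a=32/3 m (b=L-a=16/3):
  M_3 = Pbx/L  [x≤a] = 10·(16/3)·(16/3)/16 = 160/9 kN·m
Superposition: M = Σ M_i = 928/15 kN·m ≈ 61.866667 kN·m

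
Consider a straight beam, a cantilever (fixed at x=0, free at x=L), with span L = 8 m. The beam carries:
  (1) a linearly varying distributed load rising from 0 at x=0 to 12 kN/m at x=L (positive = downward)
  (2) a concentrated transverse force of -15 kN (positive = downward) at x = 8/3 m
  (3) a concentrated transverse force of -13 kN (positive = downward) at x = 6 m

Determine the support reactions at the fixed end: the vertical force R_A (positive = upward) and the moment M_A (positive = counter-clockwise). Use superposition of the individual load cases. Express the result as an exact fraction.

Load 1 — triangular load w₀=12 kN/m (0→w₀ over full span):
  R_A = w₀L/2 = 12·8/2 = 48 kN
  M_A = w₀L²/3 = 12·8²/3 = 256 kN·m
Load 2 — point force P=-15 kN at a=8/3 m (b=L-a=16/3):
  R_A = P = (-15) = -15 kN
  M_A = Pa = (-15)·(8/3) = -40 kN·m
Load 3 — point force P=-13 kN at a=6 m (b=L-a=2):
  R_A = P = (-13) = -13 kN
  M_A = Pa = (-13)·6 = -78 kN·m
Superposition: R_A = 20 kN, M_A = 138 kN·m

R_A = 20 kN, M_A = 138 kN·m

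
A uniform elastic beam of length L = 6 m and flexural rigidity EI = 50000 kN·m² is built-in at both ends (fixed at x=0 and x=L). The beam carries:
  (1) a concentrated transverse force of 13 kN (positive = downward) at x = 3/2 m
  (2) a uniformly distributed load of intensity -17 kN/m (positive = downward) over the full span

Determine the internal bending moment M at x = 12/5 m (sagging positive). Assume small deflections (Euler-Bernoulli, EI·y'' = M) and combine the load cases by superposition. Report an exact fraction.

Load 1 — point force P=13 kN at a=3/2 m (b=L-a=9/2):
  M_1 = Pa²(a+3b)(L-x)/L³ - Pa²b/L²  [x>a] = 13·(3/2)²·((3/2)+3·(9/2))·(6-(12/5))/6³ - 13·(3/2)²·(9/2)/6² = 117/32 kN·m
Load 2 — uniform load w=-17 kN/m over full span:
  M_2 = wLx/2 - wL²/12 - wx²/2 = (-17)·6·(12/5)/2 - (-17)·6²/12 - (-17)·(12/5)²/2 = -561/25 kN·m
Superposition: M = Σ M_i = -15027/800 kN·m ≈ -18.783750 kN·m

M(12/5) = -15027/800 kN·m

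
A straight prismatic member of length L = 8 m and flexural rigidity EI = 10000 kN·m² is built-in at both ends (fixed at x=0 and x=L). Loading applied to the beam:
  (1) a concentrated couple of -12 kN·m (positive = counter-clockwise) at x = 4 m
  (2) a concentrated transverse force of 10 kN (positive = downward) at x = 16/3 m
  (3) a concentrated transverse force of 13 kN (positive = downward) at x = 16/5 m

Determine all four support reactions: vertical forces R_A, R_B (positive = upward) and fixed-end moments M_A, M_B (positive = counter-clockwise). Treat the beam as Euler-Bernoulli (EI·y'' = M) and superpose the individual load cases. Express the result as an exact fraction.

R_A = 118349/13500 kN, M_A = 60419/3375 kN·m, R_B = 192151/13500 kN, M_B = -83821/3375 kN·m

Load 1 — applied couple M₀=-12 kN·m at a=4 m (b=L-a=4):
  R_A = 6M₀ab/L³ = 6·(-12)·4·4/8³ = -9/4 kN
  M_A = M₀b(2a-b)/L² = (-12)·4·(2·4-4)/8² = -3 kN·m
  R_B = -6M₀ab/L³ = -6·(-12)·4·4/8³ = 9/4 kN
  M_B = M₀a(2b-a)/L² = (-12)·4·(2·4-4)/8² = -3 kN·m
Load 2 — point force P=10 kN at a=16/3 m (b=L-a=8/3):
  R_A = Pb²(3a+b)/L³ = 10·(8/3)²·(3·(16/3)+(8/3))/8³ = 70/27 kN
  M_A = Pab²/L² = 10·(16/3)·(8/3)²/8² = 160/27 kN·m
  R_B = Pa²(a+3b)/L³ = 10·(16/3)²·((16/3)+3·(8/3))/8³ = 200/27 kN
  M_B = -Pa²b/L² = -10·(16/3)²·(8/3)/8² = -320/27 kN·m
Load 3 — point force P=13 kN at a=16/5 m (b=L-a=24/5):
  R_A = Pb²(3a+b)/L³ = 13·(24/5)²·(3·(16/5)+(24/5))/8³ = 1053/125 kN
  M_A = Pab²/L² = 13·(16/5)·(24/5)²/8² = 1872/125 kN·m
  R_B = Pa²(a+3b)/L³ = 13·(16/5)²·((16/5)+3·(24/5))/8³ = 572/125 kN
  M_B = -Pa²b/L² = -13·(16/5)²·(24/5)/8² = -1248/125 kN·m
Superposition: R_A = 118349/13500 kN, M_A = 60419/3375 kN·m, R_B = 192151/13500 kN, M_B = -83821/3375 kN·m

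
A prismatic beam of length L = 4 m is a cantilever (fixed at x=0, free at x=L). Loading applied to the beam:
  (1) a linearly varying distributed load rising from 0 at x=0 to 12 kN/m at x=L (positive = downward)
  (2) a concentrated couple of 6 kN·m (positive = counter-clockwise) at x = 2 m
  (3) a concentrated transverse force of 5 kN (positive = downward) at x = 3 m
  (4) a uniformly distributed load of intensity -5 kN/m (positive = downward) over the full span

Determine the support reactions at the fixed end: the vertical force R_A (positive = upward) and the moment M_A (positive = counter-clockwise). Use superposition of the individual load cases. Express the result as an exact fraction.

R_A = 9 kN, M_A = 33 kN·m

Load 1 — triangular load w₀=12 kN/m (0→w₀ over full span):
  R_A = w₀L/2 = 12·4/2 = 24 kN
  M_A = w₀L²/3 = 12·4²/3 = 64 kN·m
Load 2 — applied couple M₀=6 kN·m at a=2 m (b=L-a=2):
  R_A = 0 kN
  M_A = -M₀ = -6 kN·m
Load 3 — point force P=5 kN at a=3 m (b=L-a=1):
  R_A = P = 5 kN
  M_A = Pa = 5·3 = 15 kN·m
Load 4 — uniform load w=-5 kN/m over full span:
  R_A = wL = (-5)·4 = -20 kN
  M_A = wL²/2 = (-5)·4²/2 = -40 kN·m
Superposition: R_A = 9 kN, M_A = 33 kN·m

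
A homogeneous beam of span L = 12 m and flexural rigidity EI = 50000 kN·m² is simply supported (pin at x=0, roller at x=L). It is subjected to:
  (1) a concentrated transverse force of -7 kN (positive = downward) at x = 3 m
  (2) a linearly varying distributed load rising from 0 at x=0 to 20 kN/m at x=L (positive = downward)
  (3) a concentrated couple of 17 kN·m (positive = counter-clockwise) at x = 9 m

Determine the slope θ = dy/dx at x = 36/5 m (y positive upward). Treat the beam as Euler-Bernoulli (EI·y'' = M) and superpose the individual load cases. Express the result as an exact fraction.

Load 1 — point force P=-7 kN at a=3 m (b=L-a=9):
  θ_1 = -Pa(2L²-6Lx+3x²+a²)/(6LEI)  [x>a] = -(-7)·3·(2·12²-6·12·(36/5)+3·(36/5)²+3²)/(6·12·50000) = -3843/10000000 rad
Load 2 — triangular load w₀=20 kN/m (0→w₀ over full span):
  θ_2 = -w₀(7L⁴-30L²x²+15x⁴)/(360LEI) = -20·(7·12⁴-30·12²·(36/5)²+15·(36/5)⁴)/(360·12·50000) = 1392/390625 rad
Load 3 — applied couple M₀=17 kN·m at a=9 m (b=L-a=3):
  θ_3 = (M₀x²/(2L)+C₁)/EI  [x≤a] with C₁=M₀(3b²-L²)/(6L)=-221/8 = (17·(36/5)²/(2·12)+(-221/8))/50000 = 1819/10000000 rad
Superposition: θ = Σ θ_i = 21007/6250000 rad ≈ 0.003361 rad

θ(36/5) = 21007/6250000 rad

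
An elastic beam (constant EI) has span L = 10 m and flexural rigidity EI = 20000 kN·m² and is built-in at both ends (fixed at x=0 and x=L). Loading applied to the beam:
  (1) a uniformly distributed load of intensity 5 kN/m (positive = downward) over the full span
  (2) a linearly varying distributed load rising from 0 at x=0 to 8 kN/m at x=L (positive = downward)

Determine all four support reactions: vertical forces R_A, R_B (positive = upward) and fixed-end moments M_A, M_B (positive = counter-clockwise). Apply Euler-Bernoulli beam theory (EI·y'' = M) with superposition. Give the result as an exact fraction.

Load 1 — uniform load w=5 kN/m over full span:
  R_A = wL/2 = 5·10/2 = 25 kN
  M_A = wL²/12 = 5·10²/12 = 125/3 kN·m
  R_B = wL/2 = 5·10/2 = 25 kN
  M_B = -wL²/12 = -5·10²/12 = -125/3 kN·m
Load 2 — triangular load w₀=8 kN/m (0→w₀ over full span):
  R_A = 3w₀L/20 = 3·8·10/20 = 12 kN
  M_A = w₀L²/30 = 8·10²/30 = 80/3 kN·m
  R_B = 7w₀L/20 = 7·8·10/20 = 28 kN
  M_B = -w₀L²/20 = -8·10²/20 = -40 kN·m
Superposition: R_A = 37 kN, M_A = 205/3 kN·m, R_B = 53 kN, M_B = -245/3 kN·m

R_A = 37 kN, M_A = 205/3 kN·m, R_B = 53 kN, M_B = -245/3 kN·m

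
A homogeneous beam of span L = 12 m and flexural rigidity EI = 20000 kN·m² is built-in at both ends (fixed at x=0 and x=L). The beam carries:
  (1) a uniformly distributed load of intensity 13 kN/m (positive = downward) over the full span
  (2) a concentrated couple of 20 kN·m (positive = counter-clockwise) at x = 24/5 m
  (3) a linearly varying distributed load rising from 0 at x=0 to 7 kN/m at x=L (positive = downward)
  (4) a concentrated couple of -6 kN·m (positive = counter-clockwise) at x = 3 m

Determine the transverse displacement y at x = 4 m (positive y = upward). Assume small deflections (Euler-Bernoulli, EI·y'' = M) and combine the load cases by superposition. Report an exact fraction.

y(4) = -7871/225000 m

Load 1 — uniform load w=13 kN/m over full span:
  y_1 = -wx²(L-x)²/(24EI) = -13·4²·(12-4)²/(24·20000) = -52/1875 m
Load 2 — applied couple M₀=20 kN·m at a=24/5 m (b=L-a=36/5):
  y_2 = (R_Ax³/6 - M_Ax²/2)/EI  [x≤a] with R_A=12/5, M_A=12/5 = ((12/5)·4³/6 - (12/5)·4²/2)/20000 = 1/3125 m
Load 3 — triangular load w₀=7 kN/m (0→w₀ over full span):
  y_3 = -w₀x²(L-x)²(x+2L)/(120LEI) = -7·4²·(12-4)²·(4+2·12)/(120·12·20000) = -196/28125 m
Load 4 — applied couple M₀=-6 kN·m at a=3 m (b=L-a=9):
  y_4 = (R_Ax³/6 - M_Ax²/2 - M₀(x-a)²/2)/EI  [x>a] with R_A=-9/16, M_A=9/8 = ((-9/16)·4³/6 - (9/8)·4²/2 - (-6)·(4-3)²/2)/20000 = -3/5000 m
Superposition: y = Σ y_i = -7871/225000 m ≈ -0.034982 m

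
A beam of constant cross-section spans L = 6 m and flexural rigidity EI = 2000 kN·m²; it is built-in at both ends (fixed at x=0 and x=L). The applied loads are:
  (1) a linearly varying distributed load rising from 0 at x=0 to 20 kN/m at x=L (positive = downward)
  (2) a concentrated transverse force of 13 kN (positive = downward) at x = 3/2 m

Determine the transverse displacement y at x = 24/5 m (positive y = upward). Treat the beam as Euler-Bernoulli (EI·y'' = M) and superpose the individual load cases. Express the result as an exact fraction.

y(24/5) = -876519/100000000 m

Load 1 — triangular load w₀=20 kN/m (0→w₀ over full span):
  y_1 = -w₀x²(L-x)²(x+2L)/(120LEI) = -20·(24/5)²·(6-(24/5))²·((24/5)+2·6)/(120·6·2000) = -3024/390625 m
Load 2 — point force P=13 kN at a=3/2 m (b=L-a=9/2):
  y_2 = -Pa²(L-x)²(3bL-(3b+a)(L-x))/(6L³EI)  [x>a] = -13·(3/2)²·(6-(24/5))²·(3·(9/2)·6-(3·(9/2)+(3/2))·(6-(24/5)))/(6·6³·2000) = -819/800000 m
Superposition: y = Σ y_i = -876519/100000000 m ≈ -0.008765 m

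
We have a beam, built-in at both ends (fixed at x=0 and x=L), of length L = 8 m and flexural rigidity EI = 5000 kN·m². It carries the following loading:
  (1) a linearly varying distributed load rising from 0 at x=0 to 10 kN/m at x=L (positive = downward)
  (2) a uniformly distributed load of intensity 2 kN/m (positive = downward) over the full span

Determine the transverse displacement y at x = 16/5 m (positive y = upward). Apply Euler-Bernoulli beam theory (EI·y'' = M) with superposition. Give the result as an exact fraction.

y(16/5) = -26112/1953125 m

Load 1 — triangular load w₀=10 kN/m (0→w₀ over full span):
  y_1 = -w₀x²(L-x)²(x+2L)/(120LEI) = -10·(16/5)²·(8-(16/5))²·((16/5)+2·8)/(120·8·5000) = -18432/1953125 m
Load 2 — uniform load w=2 kN/m over full span:
  y_2 = -wx²(L-x)²/(24EI) = -2·(16/5)²·(8-(16/5))²/(24·5000) = -1536/390625 m
Superposition: y = Σ y_i = -26112/1953125 m ≈ -0.013369 m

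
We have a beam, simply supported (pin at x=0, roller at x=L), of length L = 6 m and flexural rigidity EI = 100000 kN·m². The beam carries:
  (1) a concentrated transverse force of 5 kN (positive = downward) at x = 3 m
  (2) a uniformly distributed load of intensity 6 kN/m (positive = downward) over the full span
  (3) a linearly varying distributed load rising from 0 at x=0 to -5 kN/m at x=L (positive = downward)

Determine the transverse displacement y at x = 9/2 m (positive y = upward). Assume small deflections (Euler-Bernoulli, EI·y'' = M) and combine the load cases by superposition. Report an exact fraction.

y(9/2) = -28791/51200000 m

Load 1 — point force P=5 kN at a=3 m (b=L-a=3):
  y_1 = -Pa(L-x)(2Lx-a²-x²)/(6LEI)  [x>a] = -5·3·(6-(9/2))·(2·6·(9/2)-3²-(9/2)²)/(6·6·100000) = -99/640000 m
Load 2 — uniform load w=6 kN/m over full span:
  y_2 = -wx(L³-2Lx²+x³)/(24EI) = -6·(9/2)·(6³-2·6·(9/2)²+(9/2)³)/(24·100000) = -4617/6400000 m
Load 3 — triangular load w₀=-5 kN/m (0→w₀ over full span):
  y_3 = -w₀x(7L⁴-10L²x²+3x⁴)/(360LEI) = -(-5)·(9/2)·(7·6⁴-10·6²·(9/2)²+3·(9/2)⁴)/(360·6·100000) = 3213/10240000 m
Superposition: y = Σ y_i = -28791/51200000 m ≈ -0.000562 m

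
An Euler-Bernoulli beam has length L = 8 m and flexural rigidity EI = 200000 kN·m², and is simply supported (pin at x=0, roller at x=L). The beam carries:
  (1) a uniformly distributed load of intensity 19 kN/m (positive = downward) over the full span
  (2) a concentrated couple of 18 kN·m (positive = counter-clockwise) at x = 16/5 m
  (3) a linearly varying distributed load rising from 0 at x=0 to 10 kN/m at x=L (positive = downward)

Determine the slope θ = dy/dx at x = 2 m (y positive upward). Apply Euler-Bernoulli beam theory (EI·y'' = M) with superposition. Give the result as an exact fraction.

Load 1 — uniform load w=19 kN/m over full span:
  θ_1 = -w(L³-6Lx²+4x³)/(24EI) = -19·(8³-6·8·2²+4·2³)/(24·200000) = -209/150000 rad
Load 2 — applied couple M₀=18 kN·m at a=16/5 m (b=L-a=24/5):
  θ_2 = (M₀x²/(2L)+C₁)/EI  [x≤a] with C₁=M₀(3b²-L²)/(6L)=48/25 = (18·2²/(2·8)+(48/25))/200000 = 321/10000000 rad
Load 3 — triangular load w₀=10 kN/m (0→w₀ over full span):
  θ_3 = -w₀(7L⁴-30L²x²+15x⁴)/(360LEI) = -10·(7·8⁴-30·8²·2²+15·2⁴)/(360·8·200000) = -1327/3600000 rad
Superposition: θ = Σ θ_i = -77843/45000000 rad ≈ -0.001730 rad

θ(2) = -77843/45000000 rad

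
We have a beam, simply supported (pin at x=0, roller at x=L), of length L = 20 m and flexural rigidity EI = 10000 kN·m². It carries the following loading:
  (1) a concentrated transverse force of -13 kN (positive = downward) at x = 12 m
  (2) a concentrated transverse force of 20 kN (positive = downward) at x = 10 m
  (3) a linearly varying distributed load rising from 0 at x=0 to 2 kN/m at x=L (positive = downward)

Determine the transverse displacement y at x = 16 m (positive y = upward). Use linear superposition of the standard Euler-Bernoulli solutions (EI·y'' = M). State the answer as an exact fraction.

y(16) = -9121/46875 m

Load 1 — point force P=-13 kN at a=12 m (b=L-a=8):
  y_1 = -Pa(L-x)(2Lx-a²-x²)/(6LEI)  [x>a] = -(-13)·12·(20-16)·(2·20·16-12²-16²)/(6·20·10000) = 78/625 m
Load 2 — point force P=20 kN at a=10 m (b=L-a=10):
  y_2 = -Pa(L-x)(2Lx-a²-x²)/(6LEI)  [x>a] = -20·10·(20-16)·(2·20·16-10²-16²)/(6·20·10000) = -71/375 m
Load 3 — triangular load w₀=2 kN/m (0→w₀ over full span):
  y_3 = -w₀x(7L⁴-10L²x²+3x⁴)/(360LEI) = -2·16·(7·20⁴-10·20²·16²+3·16⁴)/(360·20·10000) = -2032/15625 m
Superposition: y = Σ y_i = -9121/46875 m ≈ -0.194581 m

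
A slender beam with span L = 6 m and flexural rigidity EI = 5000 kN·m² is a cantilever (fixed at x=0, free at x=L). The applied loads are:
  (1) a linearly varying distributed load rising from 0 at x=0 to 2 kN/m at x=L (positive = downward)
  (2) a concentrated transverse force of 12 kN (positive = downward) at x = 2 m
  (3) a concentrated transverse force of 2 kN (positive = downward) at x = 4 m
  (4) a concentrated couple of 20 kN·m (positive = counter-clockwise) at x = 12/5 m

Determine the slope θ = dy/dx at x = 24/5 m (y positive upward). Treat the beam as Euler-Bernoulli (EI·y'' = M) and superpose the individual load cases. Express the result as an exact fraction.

θ(24/5) = -3551/390625 rad

Load 1 — triangular load w₀=2 kN/m (0→w₀ over full span):
  θ_1 = (w₀Lx²/4-w₀L²x/3-w₀x⁴/(24L))/EI = (2·6·(24/5)²/4-2·6²·(24/5)/3-2·(24/5)⁴/(24·6))/5000 = -4176/390625 rad
Load 2 — point force P=12 kN at a=2 m (b=L-a=4):
  θ_2 = -Pa²/(2EI)  [x>a] = -12·2²/(2·5000) = -3/625 rad
Load 3 — point force P=2 kN at a=4 m (b=L-a=2):
  θ_3 = -Pa²/(2EI)  [x>a] = -2·4²/(2·5000) = -2/625 rad
Load 4 — applied couple M₀=20 kN·m at a=12/5 m (b=L-a=18/5):
  θ_4 = M₀a/EI  [x>a] = 20·(12/5)/5000 = 6/625 rad
Superposition: θ = Σ θ_i = -3551/390625 rad ≈ -0.009091 rad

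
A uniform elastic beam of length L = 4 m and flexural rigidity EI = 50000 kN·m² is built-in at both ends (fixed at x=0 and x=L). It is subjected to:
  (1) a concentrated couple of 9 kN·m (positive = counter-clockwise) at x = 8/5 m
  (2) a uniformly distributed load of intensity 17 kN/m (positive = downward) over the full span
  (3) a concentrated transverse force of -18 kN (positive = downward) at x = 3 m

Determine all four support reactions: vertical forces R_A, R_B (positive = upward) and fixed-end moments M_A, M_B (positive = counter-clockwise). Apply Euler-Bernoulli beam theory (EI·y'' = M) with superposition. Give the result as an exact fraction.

Load 1 — applied couple M₀=9 kN·m at a=8/5 m (b=L-a=12/5):
  R_A = 6M₀ab/L³ = 6·9·(8/5)·(12/5)/4³ = 81/25 kN
  M_A = M₀b(2a-b)/L² = 9·(12/5)·(2·(8/5)-(12/5))/4² = 27/25 kN·m
  R_B = -6M₀ab/L³ = -6·9·(8/5)·(12/5)/4³ = -81/25 kN
  M_B = M₀a(2b-a)/L² = 9·(8/5)·(2·(12/5)-(8/5))/4² = 72/25 kN·m
Load 2 — uniform load w=17 kN/m over full span:
  R_A = wL/2 = 17·4/2 = 34 kN
  M_A = wL²/12 = 17·4²/12 = 68/3 kN·m
  R_B = wL/2 = 17·4/2 = 34 kN
  M_B = -wL²/12 = -17·4²/12 = -68/3 kN·m
Load 3 — point force P=-18 kN at a=3 m (b=L-a=1):
  R_A = Pb²(3a+b)/L³ = (-18)·1²·(3·3+1)/4³ = -45/16 kN
  M_A = Pab²/L² = (-18)·3·1²/4² = -27/8 kN·m
  R_B = Pa²(a+3b)/L³ = (-18)·3²·(3+3·1)/4³ = -243/16 kN
  M_B = -Pa²b/L² = -(-18)·3²·1/4² = 81/8 kN·m
Superposition: R_A = 13771/400 kN, M_A = 12223/600 kN·m, R_B = 6229/400 kN, M_B = -5797/600 kN·m

R_A = 13771/400 kN, M_A = 12223/600 kN·m, R_B = 6229/400 kN, M_B = -5797/600 kN·m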